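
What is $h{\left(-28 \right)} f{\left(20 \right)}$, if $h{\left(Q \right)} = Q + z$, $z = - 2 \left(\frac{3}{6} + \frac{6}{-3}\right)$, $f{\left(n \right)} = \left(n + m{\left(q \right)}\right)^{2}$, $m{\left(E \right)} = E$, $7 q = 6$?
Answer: $- \frac{532900}{49} \approx -10876.0$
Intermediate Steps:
$q = \frac{6}{7}$ ($q = \frac{1}{7} \cdot 6 = \frac{6}{7} \approx 0.85714$)
$f{\left(n \right)} = \left(\frac{6}{7} + n\right)^{2}$ ($f{\left(n \right)} = \left(n + \frac{6}{7}\right)^{2} = \left(\frac{6}{7} + n\right)^{2}$)
$z = 3$ ($z = - 2 \left(3 \cdot \frac{1}{6} + 6 \left(- \frac{1}{3}\right)\right) = - 2 \left(\frac{1}{2} - 2\right) = \left(-2\right) \left(- \frac{3}{2}\right) = 3$)
$h{\left(Q \right)} = 3 + Q$ ($h{\left(Q \right)} = Q + 3 = 3 + Q$)
$h{\left(-28 \right)} f{\left(20 \right)} = \left(3 - 28\right) \frac{\left(6 + 7 \cdot 20\right)^{2}}{49} = - 25 \frac{\left(6 + 140\right)^{2}}{49} = - 25 \frac{146^{2}}{49} = - 25 \cdot \frac{1}{49} \cdot 21316 = \left(-25\right) \frac{21316}{49} = - \frac{532900}{49}$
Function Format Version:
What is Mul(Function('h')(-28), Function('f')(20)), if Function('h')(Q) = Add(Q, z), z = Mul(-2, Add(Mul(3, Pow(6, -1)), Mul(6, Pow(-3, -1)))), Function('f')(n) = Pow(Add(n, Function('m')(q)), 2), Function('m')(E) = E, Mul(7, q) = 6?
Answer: Rational(-532900, 49) ≈ -10876.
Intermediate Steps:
q = Rational(6, 7) (q = Mul(Rational(1, 7), 6) = Rational(6, 7) ≈ 0.85714)
Function('f')(n) = Pow(Add(Rational(6, 7), n), 2) (Function('f')(n) = Pow(Add(n, Rational(6, 7)), 2) = Pow(Add(Rational(6, 7), n), 2))
z = 3 (z = Mul(-2, Add(Mul(3, Rational(1, 6)), Mul(6, Rational(-1, 3)))) = Mul(-2, Add(Rational(1, 2), -2)) = Mul(-2, Rational(-3, 2)) = 3)
Function('h')(Q) = Add(3, Q) (Function('h')(Q) = Add(Q, 3) = Add(3, Q))
Mul(Function('h')(-28), Function('f')(20)) = Mul(Add(3, -28), Mul(Rational(1, 49), Pow(Add(6, Mul(7, 20)), 2))) = Mul(-25, Mul(Rational(1, 49), Pow(Add(6, 140), 2))) = Mul(-25, Mul(Rational(1, 49), Pow(146, 2))) = Mul(-25, Mul(Rational(1, 49), 21316)) = Mul(-25, Rational(21316, 49)) = Rational(-532900, 49)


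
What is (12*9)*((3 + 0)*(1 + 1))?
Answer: 648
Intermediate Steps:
(12*9)*((3 + 0)*(1 + 1)) = 108*(3*2) = 108*6 = 648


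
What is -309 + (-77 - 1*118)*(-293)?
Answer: 56826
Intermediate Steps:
-309 + (-77 - 1*118)*(-293) = -309 + (-77 - 118)*(-293) = -309 - 195*(-293) = -309 + 57135 = 56826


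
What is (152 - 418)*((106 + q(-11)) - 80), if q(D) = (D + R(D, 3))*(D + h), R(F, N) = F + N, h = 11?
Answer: -6916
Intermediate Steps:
q(D) = (3 + 2*D)*(11 + D) (q(D) = (D + (D + 3))*(D + 11) = (D + (3 + D))*(11 + D) = (3 + 2*D)*(11 + D))
(152 - 418)*((106 + q(-11)) - 80) = (152 - 418)*((106 + (33 + 2*(-11)² + 25*(-11))) - 80) = -266*((106 + (33 + 2*121 - 275)) - 80) = -266*((106 + (33 + 242 - 275)) - 80) = -266*((106 + 0) - 80) = -266*(106 - 80) = -266*26 = -6916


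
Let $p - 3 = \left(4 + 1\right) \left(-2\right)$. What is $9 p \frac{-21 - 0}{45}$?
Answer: $\frac{147}{5} \approx 29.4$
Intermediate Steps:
$p = -7$ ($p = 3 + \left(4 + 1\right) \left(-2\right) = 3 + 5 \left(-2\right) = 3 - 10 = -7$)
$9 p \frac{-21 - 0}{45} = 9 \left(-7\right) \frac{-21 - 0}{45} = - 63 \left(-21 + 0\right) \frac{1}{45} = - 63 \left(\left(-21\right) \frac{1}{45}\right) = \left(-63\right) \left(- \frac{7}{15}\right) = \frac{147}{5}$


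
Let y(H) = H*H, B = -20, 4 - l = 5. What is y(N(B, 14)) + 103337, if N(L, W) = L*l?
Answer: 103737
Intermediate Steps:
l = -1 (l = 4 - 1*5 = 4 - 5 = -1)
N(L, W) = -L (N(L, W) = L*(-1) = -L)
y(H) = H**2
y(N(B, 14)) + 103337 = (-1*(-20))**2 + 103337 = 20**2 + 103337 = 400 + 103337 = 103737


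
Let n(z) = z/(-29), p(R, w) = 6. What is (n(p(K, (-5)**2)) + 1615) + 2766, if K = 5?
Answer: 127043/29 ≈ 4380.8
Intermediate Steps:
n(z) = -z/29 (n(z) = z*(-1/29) = -z/29)
(n(p(K, (-5)**2)) + 1615) + 2766 = (-1/29*6 + 1615) + 2766 = (-6/29 + 1615) + 2766 = 46829/29 + 2766 = 127043/29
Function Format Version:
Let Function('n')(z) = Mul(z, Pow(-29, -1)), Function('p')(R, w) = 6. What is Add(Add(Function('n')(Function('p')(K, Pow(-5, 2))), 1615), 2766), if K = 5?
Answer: Rational(127043, 29) ≈ 4380.8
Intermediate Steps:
Function('n')(z) = Mul(Rational(-1, 29), z) (Function('n')(z) = Mul(z, Rational(-1, 29)) = Mul(Rational(-1, 29), z))
Add(Add(Function('n')(Function('p')(K, Pow(-5, 2))), 1615), 2766) = Add(Add(Mul(Rational(-1, 29), 6), 1615), 2766) = Add(Add(Rational(-6, 29), 1615), 2766) = Add(Rational(46829, 29), 2766) = Rational(127043, 29)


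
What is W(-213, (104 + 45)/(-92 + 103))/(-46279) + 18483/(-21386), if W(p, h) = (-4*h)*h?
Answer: -101601183253/119756445974 ≈ -0.84840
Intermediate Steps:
W(p, h) = -4*h²
W(-213, (104 + 45)/(-92 + 103))/(-46279) + 18483/(-21386) = -4*(104 + 45)²/(-92 + 103)²/(-46279) + 18483/(-21386) = -4*(149/11)²*(-1/46279) + 18483*(-1/21386) = -4*(149*(1/11))²*(-1/46279) - 18483/21386 = -4*(149/11)²*(-1/46279) - 18483/21386 = -4*22201/121*(-1/46279) - 18483/21386 = -88804/121*(-1/46279) - 18483/21386 = 88804/5599759 - 18483/21386 = -101601183253/119756445974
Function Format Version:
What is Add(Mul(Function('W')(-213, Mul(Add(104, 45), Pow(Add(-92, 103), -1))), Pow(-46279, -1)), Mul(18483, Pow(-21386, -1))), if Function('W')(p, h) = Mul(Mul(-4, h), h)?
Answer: Rational(-101601183253, 119756445974) ≈ -0.84840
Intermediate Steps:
Function('W')(p, h) = Mul(-4, Pow(h, 2))
Add(Mul(Function('W')(-213, Mul(Add(104, 45), Pow(Add(-92, 103), -1))), Pow(-46279, -1)), Mul(18483, Pow(-21386, -1))) = Add(Mul(Mul(-4, Pow(Mul(Add(104, 45), Pow(Add(-92, 103), -1)), 2)), Pow(-46279, -1)), Mul(18483, Pow(-21386, -1))) = Add(Mul(Mul(-4, Pow(Mul(149, Pow(11, -1)), 2)), Rational(-1, 46279)), Mul(18483, Rational(-1, 21386))) = Add(Mul(Mul(-4, Pow(Mul(149, Rational(1, 11)), 2)), Rational(-1, 46279)), Rational(-18483, 21386)) = Add(Mul(Mul(-4, Pow(Rational(149, 11), 2)), Rational(-1, 46279)), Rational(-18483, 21386)) = Add(Mul(Mul(-4, Rational(22201, 121)), Rational(-1, 46279)), Rational(-18483, 21386)) = Add(Mul(Rational(-88804, 121), Rational(-1, 46279)), Rational(-18483, 21386)) = Add(Rational(88804, 5599759), Rational(-18483, 21386)) = Rational(-101601183253, 119756445974)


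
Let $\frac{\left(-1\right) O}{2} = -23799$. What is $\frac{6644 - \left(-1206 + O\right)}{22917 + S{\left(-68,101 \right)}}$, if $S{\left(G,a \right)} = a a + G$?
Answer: $- \frac{19874}{16525} \approx -1.2027$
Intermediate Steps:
$O = 47598$ ($O = \left(-2\right) \left(-23799\right) = 47598$)
$S{\left(G,a \right)} = G + a^{2}$ ($S{\left(G,a \right)} = a^{2} + G = G + a^{2}$)
$\frac{6644 - \left(-1206 + O\right)}{22917 + S{\left(-68,101 \right)}} = \frac{6644 + \left(1206 - 47598\right)}{22917 - \left(68 - 101^{2}\right)} = \frac{6644 + \left(1206 - 47598\right)}{22917 + \left(-68 + 10201\right)} = \frac{6644 - 46392}{22917 + 10133} = - \frac{39748}{33050} = \left(-39748\right) \frac{1}{33050} = - \frac{19874}{16525}$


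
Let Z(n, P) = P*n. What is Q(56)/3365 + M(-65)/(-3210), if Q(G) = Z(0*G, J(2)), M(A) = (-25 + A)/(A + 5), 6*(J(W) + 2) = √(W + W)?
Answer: -1/2140 ≈ -0.00046729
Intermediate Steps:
J(W) = -2 + √2*√W/6 (J(W) = -2 + √(W + W)/6 = -2 + √(2*W)/6 = -2 + (√2*√W)/6 = -2 + √2*√W/6)
M(A) = (-25 + A)/(5 + A)
Q(G) = 0 (Q(G) = (-2 + √2*√2/6)*(0*G) = (-2 + ⅓)*0 = -5/3*0 = 0)
Q(56)/3365 + M(-65)/(-3210) = 0/3365 + ((-25 - 65)/(5 - 65))/(-3210) = 0*(1/3365) + (-90/(-60))*(-1/3210) = 0 - 1/60*(-90)*(-1/3210) = 0 + (3/2)*(-1/3210) = 0 - 1/2140 = -1/2140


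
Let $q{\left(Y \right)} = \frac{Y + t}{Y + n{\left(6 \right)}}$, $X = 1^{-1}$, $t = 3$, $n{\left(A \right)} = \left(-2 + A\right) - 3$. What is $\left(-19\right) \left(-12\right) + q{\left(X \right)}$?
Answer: $230$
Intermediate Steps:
$n{\left(A \right)} = -5 + A$
$X = 1$
$q{\left(Y \right)} = \frac{3 + Y}{1 + Y}$ ($q{\left(Y \right)} = \frac{Y + 3}{Y + \left(-5 + 6\right)} = \frac{3 + Y}{Y + 1} = \frac{3 + Y}{1 + Y}$)
$\left(-19\right) \left(-12\right) + q{\left(X \right)} = \left(-19\right) \left(-12\right) + \frac{3 + 1}{1 + 1} = 228 + \frac{1}{2} \cdot 4 = 228 + 2 = 230$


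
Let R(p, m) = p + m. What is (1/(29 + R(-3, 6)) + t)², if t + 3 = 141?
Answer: 19509889/1024 ≈ 19053.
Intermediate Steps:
t = 138 (t = -3 + 141 = 138)
R(p, m) = m + p
(1/(29 + R(-3, 6)) + t)² = (1/(29 + (6 - 3)) + 138)² = (1/(29 + 3) + 138)² = (1/32 + 138)² = (4417/32)² = 19509889/1024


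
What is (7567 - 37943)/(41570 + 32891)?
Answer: -30376/74461 ≈ -0.40795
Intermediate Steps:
(7567 - 37943)/(41570 + 32891) = -30376/74461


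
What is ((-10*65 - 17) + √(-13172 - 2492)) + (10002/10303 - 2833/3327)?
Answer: -22859391772/34278081 + 4*I*√979 ≈ -666.88 + 125.16*I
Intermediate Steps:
((-10*65 - 17) + √(-13172 - 2492)) + (10002/10303 - 2833/3327) = ((-650 - 17) + √(-15664)) + (10002*(1/10303) - 2833*1/3327) = (-667 + 4*I*√979) + (10002/10303 - 2833/3327) = (-667 + 4*I*√979) + 4088255/34278081 = -22859391772/34278081 + 4*I*√979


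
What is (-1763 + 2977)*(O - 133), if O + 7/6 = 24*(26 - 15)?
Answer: 472853/3 ≈ 1.5762e+5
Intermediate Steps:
O = 1577/6 (O = -7/6 + 24*(26 - 15) = -7/6 + 24*11 = -7/6 + 264 = 1577/6 ≈ 262.83)
(-1763 + 2977)*(O - 133) = (-1763 + 2977)*(1577/6 - 133) = 1214*(779/6) = 472853/3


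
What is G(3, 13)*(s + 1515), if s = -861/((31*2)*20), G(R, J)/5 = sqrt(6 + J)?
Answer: 1877739*sqrt(19)/248 ≈ 33004.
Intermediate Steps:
G(R, J) = 5*sqrt(6 + J)
s = -861/1240 (s = -861/(62*20) = -861/1240 ≈ -0.69436)
G(3, 13)*(s + 1515) = (5*sqrt(6 + 13))*(-861/1240 + 1515) = (5*sqrt(19))*(1877739/1240) = 1877739*sqrt(19)/248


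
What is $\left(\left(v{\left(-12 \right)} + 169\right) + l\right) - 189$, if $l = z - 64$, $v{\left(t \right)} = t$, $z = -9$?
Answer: $-105$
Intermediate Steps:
$l = -73$ ($l = -9 - 64 = -73$)
$\left(\left(v{\left(-12 \right)} + 169\right) + l\right) - 189 = \left(\left(-12 + 169\right) - 73\right) - 189 = \left(157 - 73\right) - 189 = 84 - 189 = -105$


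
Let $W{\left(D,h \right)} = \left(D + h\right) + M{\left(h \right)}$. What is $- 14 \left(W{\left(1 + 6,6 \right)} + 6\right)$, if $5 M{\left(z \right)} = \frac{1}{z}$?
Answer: $- \frac{3997}{15} \approx -266.47$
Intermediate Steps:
$M{\left(z \right)} = \frac{1}{5 z}$
$W{\left(D,h \right)} = D + h + \frac{1}{5 h}$ ($W{\left(D,h \right)} = \left(D + h\right) + \frac{1}{5 h} = D + h + \frac{1}{5 h}$)
$- 14 \left(W{\left(1 + 6,6 \right)} + 6\right) = - 14 \left(\left(\left(1 + 6\right) + 6 + \frac{1}{5 \cdot 6}\right) + 6\right) = - 14 \left(\left(7 + 6 + \frac{1}{5} \cdot \frac{1}{6}\right) + 6\right) = - 14 \left(\left(7 + 6 + \frac{1}{30}\right) + 6\right) = - 14 \left(\frac{391}{30} + 6\right) = \left(-14\right) \frac{571}{30} = - \frac{3997}{15}$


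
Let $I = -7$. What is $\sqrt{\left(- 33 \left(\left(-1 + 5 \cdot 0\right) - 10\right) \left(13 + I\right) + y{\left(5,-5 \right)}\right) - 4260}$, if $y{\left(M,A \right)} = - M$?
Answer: $i \sqrt{2087} \approx 45.684 i$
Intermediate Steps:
$\sqrt{\left(- 33 \left(\left(-1 + 5 \cdot 0\right) - 10\right) \left(13 + I\right) + y{\left(5,-5 \right)}\right) - 4260} = \sqrt{\left(- 33 \left(\left(-1 + 5 \cdot 0\right) - 10\right) \left(13 - 7\right) - 5\right) - 4260} = \sqrt{\left(- 33 \left(\left(-1 + 0\right) - 10\right) 6 - 5\right) - 4260} = \sqrt{\left(- 33 \left(-1 - 10\right) 6 - 5\right) - 4260} = \sqrt{\left(- 33 \left(\left(-11\right) 6\right) - 5\right) - 4260} = \sqrt{\left(\left(-33\right) \left(-66\right) - 5\right) - 4260} = \sqrt{\left(2178 - 5\right) - 4260} = \sqrt{2173 - 4260} = \sqrt{-2087} = i \sqrt{2087}$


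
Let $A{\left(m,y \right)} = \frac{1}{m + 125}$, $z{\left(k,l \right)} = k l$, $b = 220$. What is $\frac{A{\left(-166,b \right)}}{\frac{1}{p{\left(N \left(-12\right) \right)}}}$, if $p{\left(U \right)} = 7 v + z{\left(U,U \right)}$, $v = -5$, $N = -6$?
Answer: $- \frac{5149}{41} \approx -125.59$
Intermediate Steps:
$p{\left(U \right)} = -35 + U^{2}$ ($p{\left(U \right)} = 7 \left(-5\right) + U U = -35 + U^{2}$)
$A{\left(m,y \right)} = \frac{1}{125 + m}$
$\frac{A{\left(-166,b \right)}}{\frac{1}{p{\left(N \left(-12\right) \right)}}} = \frac{1}{\left(125 - 166\right) \frac{1}{-35 + \left(\left(-6\right) \left(-12\right)\right)^{2}}} = \frac{1}{\left(-41\right) \frac{1}{-35 + 72^{2}}} = - \frac{1}{41 \frac{1}{-35 + 5184}} = - \frac{1}{41 \cdot \frac{1}{5149}} = - \frac{\frac{1}{\frac{1}{5149}}}{41} = \left(- \frac{1}{41}\right) 5149 = - \frac{5149}{41}$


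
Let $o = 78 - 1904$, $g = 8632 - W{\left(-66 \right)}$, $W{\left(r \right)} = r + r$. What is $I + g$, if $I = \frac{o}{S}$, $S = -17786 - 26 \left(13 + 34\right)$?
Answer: $\frac{7572179}{864} \approx 8764.1$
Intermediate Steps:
$W{\left(r \right)} = 2 r$
$g = 8764$ ($g = 8632 - 2 \left(-66\right) = 8632 - -132 = 8632 + 132 = 8764$)
$S = -19008$ ($S = -17786 - 1222 = -19008$)
$o = -1826$ ($o = 78 - 1904 = -1826$)
$I = \frac{83}{864}$ ($I = - \frac{1826}{-19008} = \left(-1826\right) \left(- \frac{1}{19008}\right) = \frac{83}{864} \approx 0.096065$)
$I + g = \frac{83}{864} + 8764 = \frac{7572179}{864}$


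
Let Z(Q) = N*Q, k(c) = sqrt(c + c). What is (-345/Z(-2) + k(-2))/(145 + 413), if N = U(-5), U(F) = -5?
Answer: -23/372 + I/279 ≈ -0.061828 + 0.0035842*I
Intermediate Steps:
N = -5
k(c) = sqrt(2)*sqrt(c) (k(c) = sqrt(2*c) = sqrt(2)*sqrt(c))
Z(Q) = -5*Q
(-345/Z(-2) + k(-2))/(145 + 413) = (-345/((-5*(-2))) + sqrt(2)*sqrt(-2))/(145 + 413) = (-345/10 + sqrt(2)*(I*sqrt(2)))/558 = (-345*1/10 + 2*I)*(1/558) = (-69/2 + 2*I)*(1/558) = -23/372 + I/279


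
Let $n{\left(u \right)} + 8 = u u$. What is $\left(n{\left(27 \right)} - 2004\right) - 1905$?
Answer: $-3188$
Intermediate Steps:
$n{\left(u \right)} = -8 + u^{2}$ ($n{\left(u \right)} = -8 + u u = -8 + u^{2}$)
$\left(n{\left(27 \right)} - 2004\right) - 1905 = \left(\left(-8 + 27^{2}\right) - 2004\right) - 1905 = \left(\left(-8 + 729\right) - 2004\right) - 1905 = \left(721 - 2004\right) - 1905 = -1283 - 1905 = -3188$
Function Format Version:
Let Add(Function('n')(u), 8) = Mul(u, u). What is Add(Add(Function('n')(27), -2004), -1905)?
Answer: -3188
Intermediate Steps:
Function('n')(u) = Add(-8, Pow(u, 2)) (Function('n')(u) = Add(-8, Mul(u, u)) = Add(-8, Pow(u, 2)))
Add(Add(Function('n')(27), -2004), -1905) = Add(Add(Add(-8, Pow(27, 2)), -2004), -1905) = Add(Add(Add(-8, 729), -2004), -1905) = Add(Add(721, -2004), -1905) = Add(-1283, -1905) = -3188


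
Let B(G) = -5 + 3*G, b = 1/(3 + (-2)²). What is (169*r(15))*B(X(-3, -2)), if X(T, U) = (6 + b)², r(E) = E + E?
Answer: 26881140/49 ≈ 5.4860e+5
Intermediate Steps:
r(E) = 2*E
b = ⅐ (b = 1/(3 + 4) = 1/7 = ⅐ ≈ 0.14286)
X(T, U) = 1849/49 (X(T, U) = (6 + ⅐)² = (43/7)² = 1849/49)
(169*r(15))*B(X(-3, -2)) = (169*(2*15))*(-5 + 3*(1849/49)) = (169*30)*(-5 + 5547/49) = 5070*(5302/49) = 26881140/49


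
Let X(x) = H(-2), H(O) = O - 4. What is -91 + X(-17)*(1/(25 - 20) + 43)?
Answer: -1751/5 ≈ -350.20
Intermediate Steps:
H(O) = -4 + O
X(x) = -6 (X(x) = -4 - 2 = -6)
-91 + X(-17)*(1/(25 - 20) + 43) = -91 - 6*(1/(25 - 20) + 43) = -91 - 6*(1/5 + 43) = -91 - 6*(⅕ + 43) = -91 - 6*216/5 = -91 - 1296/5 = -1751/5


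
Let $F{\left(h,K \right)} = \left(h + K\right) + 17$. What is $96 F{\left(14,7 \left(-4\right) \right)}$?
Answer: $288$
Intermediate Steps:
$F{\left(h,K \right)} = 17 + K + h$ ($F{\left(h,K \right)} = \left(K + h\right) + 17 = 17 + K + h$)
$96 F{\left(14,7 \left(-4\right) \right)} = 96 \left(17 + 7 \left(-4\right) + 14\right) = 96 \left(17 - 28 + 14\right) = 96 \cdot 3 = 288$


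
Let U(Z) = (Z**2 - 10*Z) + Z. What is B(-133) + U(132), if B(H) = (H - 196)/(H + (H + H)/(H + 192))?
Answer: 18820297/1159 ≈ 16238.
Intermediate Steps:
U(Z) = Z**2 - 9*Z
B(H) = (-196 + H)/(H + 2*H/(192 + H)) (B(H) = (-196 + H)/(H + (2*H)/(192 + H)) = (-196 + H)/(H + 2*H/(192 + H)))
B(-133) + U(132) = (-37632 + (-133)**2 - 4*(-133))/((-133)*(194 - 133)) + 132*(-9 + 132) = -1/133*(-37632 + 17689 + 532)/61 + 132*123 = -1/133*1/61*(-19411) + 16236 = 2773/1159 + 16236 = 18820297/1159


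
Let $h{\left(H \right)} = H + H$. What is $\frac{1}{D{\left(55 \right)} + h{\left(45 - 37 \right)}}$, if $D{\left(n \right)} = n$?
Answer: $\frac{1}{71} \approx 0.014085$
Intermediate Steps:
$h{\left(H \right)} = 2 H$
$\frac{1}{D{\left(55 \right)} + h{\left(45 - 37 \right)}} = \frac{1}{55 + 2 \left(45 - 37\right)} = \frac{1}{55 + 2 \cdot 8} = \frac{1}{55 + 16} = \frac{1}{71}$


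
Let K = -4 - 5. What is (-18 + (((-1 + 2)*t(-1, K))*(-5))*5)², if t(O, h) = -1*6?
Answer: 17424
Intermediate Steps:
K = -9
t(O, h) = -6
(-18 + (((-1 + 2)*t(-1, K))*(-5))*5)² = (-18 + (((-1 + 2)*(-6))*(-5))*5)² = (-18 + ((1*(-6))*(-5))*5)² = (-18 - 6*(-5)*5)² = (-18 + 30*5)² = (-18 + 150)² = 132² = 17424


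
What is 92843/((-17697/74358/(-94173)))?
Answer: 12747736997262/347 ≈ 3.6737e+10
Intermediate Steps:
92843/((-17697/74358/(-94173))) = 92843/((-17697*1/74358*(-1/94173))) = 92843/((-347/1458*(-1/94173))) = 92843/(347/137304234) = 92843*(137304234/347) = 12747736997262/347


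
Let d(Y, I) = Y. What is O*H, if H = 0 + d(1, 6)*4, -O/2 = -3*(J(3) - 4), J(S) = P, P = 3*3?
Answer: 120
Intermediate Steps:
P = 9
J(S) = 9
O = 30 (O = -(-6)*(9 - 4) = -(-6)*5 = -2*(-15) = 30)
H = 4 (H = 0 + 1*4 = 0 + 4 = 4)
O*H = 30*4 = 120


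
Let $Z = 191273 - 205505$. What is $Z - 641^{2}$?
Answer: $-425113$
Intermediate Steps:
$Z = -14232$
$Z - 641^{2} = -14232 - 641^{2} = -14232 - 410881 = -425113$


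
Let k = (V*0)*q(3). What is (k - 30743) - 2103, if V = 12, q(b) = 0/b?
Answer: -32846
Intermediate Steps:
q(b) = 0
k = 0 (k = (12*0)*0 = 0*0 = 0)
(k - 30743) - 2103 = (0 - 30743) - 2103 = -30743 - 2103 = -32846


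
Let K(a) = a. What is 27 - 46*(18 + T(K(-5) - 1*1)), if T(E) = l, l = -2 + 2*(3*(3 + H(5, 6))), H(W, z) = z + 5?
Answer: -4573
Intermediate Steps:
H(W, z) = 5 + z
l = 82 (l = -2 + 2*(3*(3 + (5 + 6))) = -2 + 2*(3*(3 + 11)) = -2 + 2*(3*14) = -2 + 2*42 = -2 + 84 = 82)
T(E) = 82
27 - 46*(18 + T(K(-5) - 1*1)) = 27 - 46*(18 + 82) = 27 - 46*100 = 27 - 4600 = -4573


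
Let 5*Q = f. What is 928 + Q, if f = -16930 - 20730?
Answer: -6604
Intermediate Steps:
f = -37660
Q = -7532 (Q = (⅕)*(-37660) = -7532)
928 + Q = 928 - 7532 = -6604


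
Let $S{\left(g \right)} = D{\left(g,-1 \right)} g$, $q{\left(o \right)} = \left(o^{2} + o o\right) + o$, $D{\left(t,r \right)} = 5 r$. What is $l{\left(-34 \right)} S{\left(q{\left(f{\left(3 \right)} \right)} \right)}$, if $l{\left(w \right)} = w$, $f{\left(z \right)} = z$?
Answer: $3570$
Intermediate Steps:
$q{\left(o \right)} = o + 2 o^{2}$ ($q{\left(o \right)} = \left(o^{2} + o^{2}\right) + o = 2 o^{2} + o = o + 2 o^{2}$)
$S{\left(g \right)} = - 5 g$ ($S{\left(g \right)} = 5 \left(-1\right) g = - 5 g$)
$l{\left(-34 \right)} S{\left(q{\left(f{\left(3 \right)} \right)} \right)} = - 34 \left(- 5 \cdot 3 \left(1 + 2 \cdot 3\right)\right) = - 34 \left(- 5 \cdot 3 \left(1 + 6\right)\right) = - 34 \left(- 5 \cdot 3 \cdot 7\right) = - 34 \left(\left(-5\right) 21\right) = \left(-34\right) \left(-105\right) = 3570$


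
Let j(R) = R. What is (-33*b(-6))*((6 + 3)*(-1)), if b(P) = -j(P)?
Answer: 1782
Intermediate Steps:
b(P) = -P
(-33*b(-6))*((6 + 3)*(-1)) = (-(-33)*(-6))*((6 + 3)*(-1)) = (-33*6)*(9*(-1)) = -198*(-9) = 1782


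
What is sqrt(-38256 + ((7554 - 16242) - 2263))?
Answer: I*sqrt(49207) ≈ 221.83*I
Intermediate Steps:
sqrt(-38256 + ((7554 - 16242) - 2263)) = sqrt(-38256 + (-8688 - 2263)) = sqrt(-38256 - 10951) = sqrt(-49207) = I*sqrt(49207)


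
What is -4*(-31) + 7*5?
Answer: 159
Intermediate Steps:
-4*(-31) + 7*5 = 124 + 35 = 159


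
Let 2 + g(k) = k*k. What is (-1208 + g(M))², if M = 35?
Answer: 225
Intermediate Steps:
g(k) = -2 + k² (g(k) = -2 + k*k = -2 + k²)
(-1208 + g(M))² = (-1208 + (-2 + 35²))² = (-1208 + (-2 + 1225))² = (-1208 + 1223)² = 15² = 225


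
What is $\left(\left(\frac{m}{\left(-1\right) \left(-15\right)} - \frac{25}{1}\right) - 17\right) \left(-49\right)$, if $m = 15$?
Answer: $2009$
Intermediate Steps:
$\left(\left(\frac{m}{\left(-1\right) \left(-15\right)} - \frac{25}{1}\right) - 17\right) \left(-49\right) = \left(\left(\frac{15}{\left(-1\right) \left(-15\right)} - \frac{25}{1}\right) - 17\right) \left(-49\right) = \left(\left(\frac{15}{15} - 25\right) - 17\right) \left(-49\right) = \left(\left(15 \cdot \frac{1}{15} - 25\right) - 17\right) \left(-49\right) = \left(\left(1 - 25\right) - 17\right) \left(-49\right) = \left(-24 - 17\right) \left(-49\right) = \left(-41\right) \left(-49\right) = 2009$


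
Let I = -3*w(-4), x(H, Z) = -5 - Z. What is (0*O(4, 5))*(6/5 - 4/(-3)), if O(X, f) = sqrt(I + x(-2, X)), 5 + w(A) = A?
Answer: 0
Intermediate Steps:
w(A) = -5 + A
I = 27 (I = -3*(-5 - 4) = -3*(-9) = 27)
O(X, f) = sqrt(22 - X) (O(X, f) = sqrt(27 + (-5 - X)) = sqrt(22 - X))
(0*O(4, 5))*(6/5 - 4/(-3)) = (0*sqrt(22 - 1*4))*(6/5 - 4/(-3)) = (0*sqrt(22 - 4))*(6*(1/5) - 4*(-1/3)) = (0*sqrt(18))*(6/5 + 4/3) = (0*(3*sqrt(2)))*(38/15) = 0*(38/15) = 0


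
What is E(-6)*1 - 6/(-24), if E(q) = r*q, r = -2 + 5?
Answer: -71/4 ≈ -17.750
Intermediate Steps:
r = 3
E(q) = 3*q
E(-6)*1 - 6/(-24) = (3*(-6))*1 - 6/(-24) = -18*1 - 6*(-1/24) = -18 + ¼ = -71/4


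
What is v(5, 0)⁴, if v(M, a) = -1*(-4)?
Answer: 256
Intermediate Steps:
v(M, a) = 4
v(5, 0)⁴ = 4⁴ = 256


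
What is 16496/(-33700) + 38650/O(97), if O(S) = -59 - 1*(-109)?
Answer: 6508401/8425 ≈ 772.51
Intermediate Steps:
O(S) = 50 (O(S) = -59 + 109 = 50)
16496/(-33700) + 38650/O(97) = 16496/(-33700) + 38650/50 = 16496*(-1/33700) + 38650*(1/50) = -4124/8425 + 773 = 6508401/8425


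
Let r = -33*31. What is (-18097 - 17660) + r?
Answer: -36780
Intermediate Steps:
r = -1023
(-18097 - 17660) + r = (-18097 - 17660) - 1023 = -35757 - 1023 = -36780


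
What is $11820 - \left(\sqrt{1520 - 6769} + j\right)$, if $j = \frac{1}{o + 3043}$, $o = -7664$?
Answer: $\frac{54620221}{4621} - i \sqrt{5249} \approx 11820.0 - 72.45 i$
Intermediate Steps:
$j = - \frac{1}{4621}$ ($j = \frac{1}{-7664 + 3043} = \frac{1}{-4621} = - \frac{1}{4621} \approx -0.0002164$)
$11820 - \left(\sqrt{1520 - 6769} + j\right) = 11820 - \left(\sqrt{1520 - 6769} - \frac{1}{4621}\right) = 11820 - \left(\sqrt{-5249} - \frac{1}{4621}\right) = 11820 - \left(i \sqrt{5249} - \frac{1}{4621}\right) = 11820 - \left(- \frac{1}{4621} + i \sqrt{5249}\right) = 11820 + \left(\frac{1}{4621} - i \sqrt{5249}\right) = \frac{54620221}{4621} - i \sqrt{5249}$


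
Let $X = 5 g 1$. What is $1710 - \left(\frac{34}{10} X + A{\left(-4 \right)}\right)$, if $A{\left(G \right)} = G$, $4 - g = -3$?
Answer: $1595$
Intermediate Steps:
$g = 7$ ($g = 4 - -3 = 4 + 3 = 7$)
$X = 35$ ($X = 5 \cdot 7 \cdot 1 = 35 \cdot 1 = 35$)
$1710 - \left(\frac{34}{10} X + A{\left(-4 \right)}\right) = 1710 - \left(\frac{34}{10} \cdot 35 - 4\right) = 1710 - \left(34 \cdot \frac{1}{10} \cdot 35 - 4\right) = 1710 - \left(\frac{17}{5} \cdot 35 - 4\right) = 1710 - \left(119 - 4\right) = 1710 - 115 = 1595$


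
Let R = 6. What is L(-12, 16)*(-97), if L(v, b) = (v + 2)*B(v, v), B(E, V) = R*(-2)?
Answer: -11640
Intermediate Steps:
B(E, V) = -12 (B(E, V) = 6*(-2) = -12)
L(v, b) = -24 - 12*v (L(v, b) = (v + 2)*(-12) = (2 + v)*(-12) = -24 - 12*v)
L(-12, 16)*(-97) = (-24 - 12*(-12))*(-97) = (-24 + 144)*(-97) = 120*(-97) = -11640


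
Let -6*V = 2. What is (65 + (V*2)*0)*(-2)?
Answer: -130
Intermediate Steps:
V = -⅓ (V = -⅙*2 = -⅓ ≈ -0.33333)
(65 + (V*2)*0)*(-2) = (65 - ⅓*2*0)*(-2) = (65 - ⅔*0)*(-2) = (65 + 0)*(-2) = 65*(-2) = -130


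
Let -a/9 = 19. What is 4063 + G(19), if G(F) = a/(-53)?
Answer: 215510/53 ≈ 4066.2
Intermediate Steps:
a = -171 (a = -9*19 = -171)
G(F) = 171/53 (G(F) = -171/(-53) = -171*(-1/53) = 171/53)
4063 + G(19) = 4063 + 171/53 = 215510/53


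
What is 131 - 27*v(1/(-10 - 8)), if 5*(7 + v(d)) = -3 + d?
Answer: 673/2 ≈ 336.50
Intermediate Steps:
v(d) = -38/5 + d/5 (v(d) = -7 + (-3 + d)/5 = -7 + (-⅗ + d/5) = -38/5 + d/5)
131 - 27*v(1/(-10 - 8)) = 131 - 27*(-38/5 + 1/(5*(-10 - 8))) = 131 - 27*(-38/5 + (⅕)/(-18)) = 131 - 27*(-38/5 + (⅕)*(-1/18)) = 131 - 27*(-38/5 - 1/90) = 131 - 27*(-137/18) = 131 + 411/2 = 673/2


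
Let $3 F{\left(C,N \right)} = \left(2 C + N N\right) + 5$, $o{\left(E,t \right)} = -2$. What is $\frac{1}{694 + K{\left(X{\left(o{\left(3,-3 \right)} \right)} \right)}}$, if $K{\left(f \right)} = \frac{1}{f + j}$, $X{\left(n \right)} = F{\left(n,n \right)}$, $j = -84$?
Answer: $\frac{247}{171415} \approx 0.0014409$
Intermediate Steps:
$F{\left(C,N \right)} = \frac{5}{3} + \frac{N^{2}}{3} + \frac{2 C}{3}$ ($F{\left(C,N \right)} = \frac{\left(2 C + N N\right) + 5}{3} = \frac{\left(2 C + N^{2}\right) + 5}{3} = \frac{\left(N^{2} + 2 C\right) + 5}{3} = \frac{5 + N^{2} + 2 C}{3} = \frac{5}{3} + \frac{N^{2}}{3} + \frac{2 C}{3}$)
$X{\left(n \right)} = \frac{5}{3} + \frac{n^{2}}{3} + \frac{2 n}{3}$
$K{\left(f \right)} = \frac{1}{-84 + f}$ ($K{\left(f \right)} = \frac{1}{f - 84} = \frac{1}{-84 + f}$)
$\frac{1}{694 + K{\left(X{\left(o{\left(3,-3 \right)} \right)} \right)}} = \frac{1}{694 + \frac{1}{-84 + \left(\frac{5}{3} + \frac{\left(-2\right)^{2}}{3} + \frac{2}{3} \left(-2\right)\right)}} = \frac{1}{694 + \frac{1}{-84 + \left(\frac{5}{3} + \frac{1}{3} \cdot 4 - \frac{4}{3}\right)}} = \frac{1}{694 + \frac{1}{-84 + \left(\frac{5}{3} + \frac{4}{3} - \frac{4}{3}\right)}} = \frac{1}{694 + \frac{1}{-84 + \frac{5}{3}}} = \frac{1}{694 + \frac{1}{- \frac{247}{3}}} = \frac{1}{694 - \frac{3}{247}} = \frac{1}{\frac{171415}{247}} = \frac{247}{171415}$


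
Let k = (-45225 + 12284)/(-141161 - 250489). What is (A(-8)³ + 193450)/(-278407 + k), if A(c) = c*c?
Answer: -178433390100/109038068609 ≈ -1.6364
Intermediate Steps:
A(c) = c²
k = 32941/391650 (k = -32941/(-391650) = -32941*(-1/391650) = 32941/391650 ≈ 0.084108)
(A(-8)³ + 193450)/(-278407 + k) = (((-8)²)³ + 193450)/(-278407 + 32941/391650) = (64³ + 193450)/(-109038068609/391650) = (262144 + 193450)*(-391650/109038068609) = 455594*(-391650/109038068609) = -178433390100/109038068609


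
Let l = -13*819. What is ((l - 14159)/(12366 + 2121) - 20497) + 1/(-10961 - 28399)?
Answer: -3896178771229/190069440 ≈ -20499.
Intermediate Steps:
l = -10647
((l - 14159)/(12366 + 2121) - 20497) + 1/(-10961 - 28399) = ((-10647 - 14159)/(12366 + 2121) - 20497) + 1/(-10961 - 28399) = (-24806/14487 - 20497) + 1/(-39360) = (-24806*1/14487 - 20497) - 1/39360 = (-24806/14487 - 20497) - 1/39360 = -296964845/14487 - 1/39360 = -3896178771229/190069440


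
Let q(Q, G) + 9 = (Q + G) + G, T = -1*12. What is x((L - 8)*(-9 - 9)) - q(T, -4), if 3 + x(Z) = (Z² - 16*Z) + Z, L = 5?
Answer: 2132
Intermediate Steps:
x(Z) = -3 + Z² - 15*Z (x(Z) = -3 + ((Z² - 16*Z) + Z) = -3 + (Z² - 15*Z) = -3 + Z² - 15*Z)
T = -12
q(Q, G) = -9 + Q + 2*G (q(Q, G) = -9 + ((Q + G) + G) = -9 + ((G + Q) + G) = -9 + (Q + 2*G) = -9 + Q + 2*G)
x((L - 8)*(-9 - 9)) - q(T, -4) = (-3 + ((5 - 8)*(-9 - 9))² - 15*(5 - 8)*(-9 - 9)) - (-9 - 12 + 2*(-4)) = (-3 + (-3*(-18))² - (-45)*(-18)) - (-9 - 12 - 8) = (-3 + 54² - 15*54) - 1*(-29) = (-3 + 2916 - 810) + 29 = 2103 + 29 = 2132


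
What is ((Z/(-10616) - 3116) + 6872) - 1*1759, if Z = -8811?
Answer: 21208963/10616 ≈ 1997.8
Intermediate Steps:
((Z/(-10616) - 3116) + 6872) - 1*1759 = ((-8811/(-10616) - 3116) + 6872) - 1*1759 = ((-8811*(-1/10616) - 3116) + 6872) - 1759 = ((8811/10616 - 3116) + 6872) - 1759 = (-33070645/10616 + 6872) - 1759 = 39882507/10616 - 1759 = 21208963/10616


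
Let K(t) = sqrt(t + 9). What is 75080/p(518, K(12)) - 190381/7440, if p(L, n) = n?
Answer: -190381/7440 + 75080*sqrt(21)/21 ≈ 16358.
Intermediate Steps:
K(t) = sqrt(9 + t)
75080/p(518, K(12)) - 190381/7440 = 75080/(sqrt(9 + 12)) - 190381/7440 = 75080/(sqrt(21)) - 190381*1/7440 = 75080*(sqrt(21)/21) - 190381/7440 = 75080*sqrt(21)/21 - 190381/7440 = -190381/7440 + 75080*sqrt(21)/21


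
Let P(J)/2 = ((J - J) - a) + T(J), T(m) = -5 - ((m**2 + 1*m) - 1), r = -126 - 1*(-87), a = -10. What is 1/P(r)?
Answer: -1/2952 ≈ -0.00033875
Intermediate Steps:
r = -39 (r = -126 + 87 = -39)
T(m) = -4 - m - m**2 (T(m) = -5 - ((m**2 + m) - 1) = -5 - ((m + m**2) - 1) = -5 - (-1 + m + m**2) = -5 + (1 - m - m**2) = -4 - m - m**2)
P(J) = 12 - 2*J - 2*J**2 (P(J) = 2*(((J - J) - 1*(-10)) + (-4 - J - J**2)) = 2*((0 + 10) + (-4 - J - J**2)) = 2*(10 + (-4 - J - J**2)) = 2*(6 - J - J**2) = 12 - 2*J - 2*J**2)
1/P(r) = 1/(12 - 2*(-39) - 2*(-39)**2) = 1/(12 + 78 - 2*1521) = 1/(12 + 78 - 3042) = 1/(-2952) = -1/2952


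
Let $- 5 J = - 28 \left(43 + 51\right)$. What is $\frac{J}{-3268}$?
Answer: $- \frac{658}{4085} \approx -0.16108$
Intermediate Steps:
$J = \frac{2632}{5}$ ($J = - \frac{\left(-28\right) \left(43 + 51\right)}{5} = - \frac{\left(-28\right) 94}{5} = \left(- \frac{1}{5}\right) \left(-2632\right) = \frac{2632}{5} \approx 526.4$)
$\frac{J}{-3268} = \frac{2632}{5 \left(-3268\right)} = \frac{2632}{5} \left(- \frac{1}{3268}\right) = - \frac{658}{4085}$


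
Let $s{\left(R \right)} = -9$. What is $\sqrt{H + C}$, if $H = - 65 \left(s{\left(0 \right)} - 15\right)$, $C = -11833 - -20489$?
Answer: $2 \sqrt{2554} \approx 101.07$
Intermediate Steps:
$C = 8656$ ($C = -11833 + 20489 = 8656$)
$H = 1560$ ($H = - 65 \left(-9 - 15\right) = \left(-65\right) \left(-24\right) = 1560$)
$\sqrt{H + C} = \sqrt{1560 + 8656} = \sqrt{10216} = 2 \sqrt{2554}$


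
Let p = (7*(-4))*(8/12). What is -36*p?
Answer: 672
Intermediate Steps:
p = -56/3 (p = -224/12 = -28*2/3 = -56/3 ≈ -18.667)
-36*p = -36*(-56/3) = 672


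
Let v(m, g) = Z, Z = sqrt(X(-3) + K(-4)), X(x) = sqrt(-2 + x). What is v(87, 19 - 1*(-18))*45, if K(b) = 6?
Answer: 45*sqrt(6 + I*sqrt(5)) ≈ 112.06 + 20.203*I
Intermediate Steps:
Z = sqrt(6 + I*sqrt(5)) (Z = sqrt(sqrt(-2 - 3) + 6) = sqrt(sqrt(-5) + 6) = sqrt(I*sqrt(5) + 6) = sqrt(6 + I*sqrt(5)) ≈ 2.4903 + 0.44896*I)
v(m, g) = sqrt(6 + I*sqrt(5))
v(87, 19 - 1*(-18))*45 = sqrt(6 + I*sqrt(5))*45 = 45*sqrt(6 + I*sqrt(5))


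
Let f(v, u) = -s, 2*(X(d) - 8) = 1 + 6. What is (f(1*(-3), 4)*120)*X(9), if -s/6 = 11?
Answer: 91080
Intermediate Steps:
s = -66 (s = -6*11 = -66)
X(d) = 23/2 (X(d) = 8 + (1 + 6)/2 = 8 + (1/2)*7 = 8 + 7/2 = 23/2)
f(v, u) = 66 (f(v, u) = -1*(-66) = 66)
(f(1*(-3), 4)*120)*X(9) = (66*120)*(23/2) = 7920*(23/2) = 91080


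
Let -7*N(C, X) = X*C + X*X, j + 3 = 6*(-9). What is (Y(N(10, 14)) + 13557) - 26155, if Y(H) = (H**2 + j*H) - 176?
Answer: -7734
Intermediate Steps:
j = -57 (j = -3 + 6*(-9) = -3 - 54 = -57)
N(C, X) = -X**2/7 - C*X/7 (N(C, X) = -(X*C + X*X)/7 = -(C*X + X**2)/7 = -(X**2 + C*X)/7 = -X**2/7 - C*X/7)
Y(H) = -176 + H**2 - 57*H (Y(H) = (H**2 - 57*H) - 176 = -176 + H**2 - 57*H)
(Y(N(10, 14)) + 13557) - 26155 = ((-176 + (-1/7*14*(10 + 14))**2 - (-57)*14*(10 + 14)/7) + 13557) - 26155 = ((-176 + (-1/7*14*24)**2 - (-57)*14*24/7) + 13557) - 26155 = ((-176 + (-48)**2 - 57*(-48)) + 13557) - 26155 = ((-176 + 2304 + 2736) + 13557) - 26155 = (4864 + 13557) - 26155 = 18421 - 26155 = -7734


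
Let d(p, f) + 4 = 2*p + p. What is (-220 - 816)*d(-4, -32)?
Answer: 16576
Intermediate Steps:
d(p, f) = -4 + 3*p (d(p, f) = -4 + (2*p + p) = -4 + 3*p)
(-220 - 816)*d(-4, -32) = (-220 - 816)*(-4 + 3*(-4)) = -1036*(-4 - 12) = -1036*(-16) = 16576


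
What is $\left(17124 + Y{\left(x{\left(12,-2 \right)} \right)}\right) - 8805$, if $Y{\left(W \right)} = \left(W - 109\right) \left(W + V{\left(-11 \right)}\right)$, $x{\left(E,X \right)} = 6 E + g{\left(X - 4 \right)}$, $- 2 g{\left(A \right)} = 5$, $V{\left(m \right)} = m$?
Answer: $\frac{24033}{4} \approx 6008.3$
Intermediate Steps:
$g{\left(A \right)} = - \frac{5}{2}$ ($g{\left(A \right)} = \left(- \frac{1}{2}\right) 5 = - \frac{5}{2}$)
$x{\left(E,X \right)} = - \frac{5}{2} + 6 E$ ($x{\left(E,X \right)} = 6 E - \frac{5}{2} = - \frac{5}{2} + 6 E$)
$Y{\left(W \right)} = \left(-109 + W\right) \left(-11 + W\right)$ ($Y{\left(W \right)} = \left(W - 109\right) \left(W - 11\right) = \left(-109 + W\right) \left(-11 + W\right)$)
$\left(17124 + Y{\left(x{\left(12,-2 \right)} \right)}\right) - 8805 = \left(17124 + \left(1199 + \left(- \frac{5}{2} + 6 \cdot 12\right)^{2} - 120 \left(- \frac{5}{2} + 6 \cdot 12\right)\right)\right) - 8805 = \left(17124 + \left(1199 + \left(- \frac{5}{2} + 72\right)^{2} - 120 \left(- \frac{5}{2} + 72\right)\right)\right) - 8805 = \left(17124 + \left(1199 + \left(\frac{139}{2}\right)^{2} - 8340\right)\right) - 8805 = \left(17124 + \left(1199 + \frac{19321}{4} - 8340\right)\right) - 8805 = \left(17124 - \frac{9243}{4}\right) - 8805 = \frac{59253}{4} - 8805 = \frac{24033}{4}$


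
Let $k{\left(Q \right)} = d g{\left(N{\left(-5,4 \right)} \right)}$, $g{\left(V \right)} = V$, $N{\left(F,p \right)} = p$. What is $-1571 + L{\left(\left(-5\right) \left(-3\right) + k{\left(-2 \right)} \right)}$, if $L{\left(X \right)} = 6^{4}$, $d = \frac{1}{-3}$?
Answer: $-275$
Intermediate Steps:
$d = - \frac{1}{3} \approx -0.33333$
$k{\left(Q \right)} = - \frac{4}{3}$ ($k{\left(Q \right)} = \left(- \frac{1}{3}\right) 4 = - \frac{4}{3}$)
$L{\left(X \right)} = 1296$
$-1571 + L{\left(\left(-5\right) \left(-3\right) + k{\left(-2 \right)} \right)} = -1571 + 1296 = -275$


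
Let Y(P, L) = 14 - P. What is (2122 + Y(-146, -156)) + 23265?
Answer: 25547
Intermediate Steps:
(2122 + Y(-146, -156)) + 23265 = (2122 + (14 - 1*(-146))) + 23265 = (2122 + (14 + 146)) + 23265 = (2122 + 160) + 23265 = 2282 + 23265 = 25547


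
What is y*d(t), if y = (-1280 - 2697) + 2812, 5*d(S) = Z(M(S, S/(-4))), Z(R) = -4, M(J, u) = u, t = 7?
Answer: 932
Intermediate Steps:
d(S) = -4/5 (d(S) = (1/5)*(-4) = -4/5)
y = -1165 (y = -3977 + 2812 = -1165)
y*d(t) = -1165*(-4/5) = 932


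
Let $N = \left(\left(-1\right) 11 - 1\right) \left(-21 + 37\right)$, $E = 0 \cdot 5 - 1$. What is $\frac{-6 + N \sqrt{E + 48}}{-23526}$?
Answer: $\frac{1}{3921} + \frac{32 \sqrt{47}}{3921} \approx 0.056205$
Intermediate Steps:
$E = -1$ ($E = 0 - 1 = -1$)
$N = -192$ ($N = \left(-11 - 1\right) 16 = \left(-12\right) 16 = -192$)
$\frac{-6 + N \sqrt{E + 48}}{-23526} = \frac{-6 - 192 \sqrt{-1 + 48}}{-23526} = \left(-6 - 192 \sqrt{47}\right) \left(- \frac{1}{23526}\right) = \frac{1}{3921} + \frac{32 \sqrt{47}}{3921}$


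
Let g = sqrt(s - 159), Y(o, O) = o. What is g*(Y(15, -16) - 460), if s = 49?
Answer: -445*I*sqrt(110) ≈ -4667.2*I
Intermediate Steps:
g = I*sqrt(110) (g = sqrt(49 - 159) = sqrt(-110) = I*sqrt(110) ≈ 10.488*I)
g*(Y(15, -16) - 460) = (I*sqrt(110))*(15 - 460) = (I*sqrt(110))*(-445) = -445*I*sqrt(110)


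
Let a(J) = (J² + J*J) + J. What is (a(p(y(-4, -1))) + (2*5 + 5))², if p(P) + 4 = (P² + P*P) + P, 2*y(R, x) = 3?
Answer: 625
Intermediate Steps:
y(R, x) = 3/2 (y(R, x) = (½)*3 = 3/2)
p(P) = -4 + P + 2*P² (p(P) = -4 + ((P² + P*P) + P) = -4 + ((P² + P²) + P) = -4 + (2*P² + P) = -4 + (P + 2*P²) = -4 + P + 2*P²)
a(J) = J + 2*J² (a(J) = (J² + J²) + J = 2*J² + J = J + 2*J²)
(a(p(y(-4, -1))) + (2*5 + 5))² = ((-4 + 3/2 + 2*(3/2)²)*(1 + 2*(-4 + 3/2 + 2*(3/2)²)) + (2*5 + 5))² = ((-4 + 3/2 + 2*(9/4))*(1 + 2*(-4 + 3/2 + 2*(9/4))) + (10 + 5))² = ((-4 + 3/2 + 9/2)*(1 + 2*(-4 + 3/2 + 9/2)) + 15)² = (2*(1 + 2*2) + 15)² = (2*(1 + 4) + 15)² = (2*5 + 15)² = (10 + 15)² = 25² = 625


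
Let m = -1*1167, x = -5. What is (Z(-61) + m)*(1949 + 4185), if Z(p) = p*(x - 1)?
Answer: -4913334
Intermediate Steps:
Z(p) = -6*p (Z(p) = p*(-5 - 1) = p*(-6) = -6*p)
m = -1167
(Z(-61) + m)*(1949 + 4185) = (-6*(-61) - 1167)*(1949 + 4185) = (366 - 1167)*6134 = -801*6134 = -4913334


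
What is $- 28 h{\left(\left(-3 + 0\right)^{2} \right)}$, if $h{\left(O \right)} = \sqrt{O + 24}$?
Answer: $- 28 \sqrt{33} \approx -160.85$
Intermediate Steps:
$h{\left(O \right)} = \sqrt{24 + O}$
$- 28 h{\left(\left(-3 + 0\right)^{2} \right)} = - 28 \sqrt{24 + \left(-3 + 0\right)^{2}} = - 28 \sqrt{24 + \left(-3\right)^{2}} = - 28 \sqrt{24 + 9} = - 28 \sqrt{33}$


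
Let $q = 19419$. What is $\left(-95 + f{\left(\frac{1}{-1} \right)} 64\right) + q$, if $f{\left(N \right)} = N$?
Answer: $19260$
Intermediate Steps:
$\left(-95 + f{\left(\frac{1}{-1} \right)} 64\right) + q = \left(-95 + \frac{1}{-1} \cdot 64\right) + 19419 = \left(-95 - 64\right) + 19419 = -159 + 19419 = 19260$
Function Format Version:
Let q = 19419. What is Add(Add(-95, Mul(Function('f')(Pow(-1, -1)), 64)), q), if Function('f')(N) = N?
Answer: 19260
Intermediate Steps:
Add(Add(-95, Mul(Function('f')(Pow(-1, -1)), 64)), q) = Add(Add(-95, Mul(Pow(-1, -1), 64)), 19419) = Add(Add(-95, Mul(-1, 64)), 19419) = Add(Add(-95, -64), 19419) = Add(-159, 19419) = 19260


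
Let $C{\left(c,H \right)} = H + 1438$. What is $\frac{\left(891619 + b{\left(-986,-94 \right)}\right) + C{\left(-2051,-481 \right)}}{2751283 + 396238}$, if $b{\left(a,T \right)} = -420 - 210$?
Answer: $\frac{891946}{3147521} \approx 0.28338$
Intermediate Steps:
$C{\left(c,H \right)} = 1438 + H$
$b{\left(a,T \right)} = -630$ ($b{\left(a,T \right)} = -420 - 210 = -630$)
$\frac{\left(891619 + b{\left(-986,-94 \right)}\right) + C{\left(-2051,-481 \right)}}{2751283 + 396238} = \frac{\left(891619 - 630\right) + \left(1438 - 481\right)}{2751283 + 396238} = \frac{890989 + 957}{3147521} = 891946 \cdot \frac{1}{3147521} = \frac{891946}{3147521}$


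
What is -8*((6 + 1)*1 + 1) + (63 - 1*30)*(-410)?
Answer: -13594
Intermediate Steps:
-8*((6 + 1)*1 + 1) + (63 - 1*30)*(-410) = -8*(7*1 + 1) + (63 - 30)*(-410) = -8*(7 + 1) + 33*(-410) = -8*8 - 13530 = -64 - 13530 = -13594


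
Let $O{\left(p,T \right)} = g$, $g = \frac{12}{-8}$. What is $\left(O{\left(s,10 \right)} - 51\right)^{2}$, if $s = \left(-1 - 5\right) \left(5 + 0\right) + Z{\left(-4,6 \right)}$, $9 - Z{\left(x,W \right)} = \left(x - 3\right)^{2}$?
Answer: $\frac{11025}{4} \approx 2756.3$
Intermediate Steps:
$Z{\left(x,W \right)} = 9 - \left(-3 + x\right)^{2}$ ($Z{\left(x,W \right)} = 9 - \left(x - 3\right)^{2} = 9 - \left(-3 + x\right)^{2}$)
$s = -70$ ($s = \left(-1 - 5\right) \left(5 + 0\right) - 4 \left(6 - -4\right) = \left(-6\right) 5 - 4 \left(6 + 4\right) = -30 - 40 = -70$)
$g = - \frac{3}{2}$ ($g = 12 \left(- \frac{1}{8}\right) = - \frac{3}{2} \approx -1.5$)
$O{\left(p,T \right)} = - \frac{3}{2}$
$\left(O{\left(s,10 \right)} - 51\right)^{2} = \left(- \frac{3}{2} - 51\right)^{2} = \left(- \frac{105}{2}\right)^{2} = \frac{11025}{4}$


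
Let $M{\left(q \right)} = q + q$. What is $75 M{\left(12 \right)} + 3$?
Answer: $1803$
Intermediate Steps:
$M{\left(q \right)} = 2 q$
$75 M{\left(12 \right)} + 3 = 75 \cdot 2 \cdot 12 + 3 = 75 \cdot 24 + 3 = 1800 + 3 = 1803$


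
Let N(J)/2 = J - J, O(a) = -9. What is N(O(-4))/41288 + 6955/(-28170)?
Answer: -1391/5634 ≈ -0.24689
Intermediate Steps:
N(J) = 0 (N(J) = 2*(J - J) = 2*0 = 0)
N(O(-4))/41288 + 6955/(-28170) = 0/41288 + 6955/(-28170) = 0*(1/41288) + 6955*(-1/28170) = 0 - 1391/5634 = -1391/5634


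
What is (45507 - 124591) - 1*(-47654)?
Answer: -31430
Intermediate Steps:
(45507 - 124591) - 1*(-47654) = -79084 + 47654 = -31430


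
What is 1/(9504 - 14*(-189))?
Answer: 1/12150 ≈ 8.2304e-5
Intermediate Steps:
1/(9504 - 14*(-189)) = 1/(9504 + 2646) = 1/12150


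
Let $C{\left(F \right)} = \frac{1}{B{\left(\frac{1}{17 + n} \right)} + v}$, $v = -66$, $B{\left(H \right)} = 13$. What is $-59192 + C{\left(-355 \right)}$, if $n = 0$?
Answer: $- \frac{3137177}{53} \approx -59192.0$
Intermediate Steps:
$C{\left(F \right)} = - \frac{1}{53}$ ($C{\left(F \right)} = \frac{1}{13 - 66} = \frac{1}{-53} = - \frac{1}{53}$)
$-59192 + C{\left(-355 \right)} = -59192 - \frac{1}{53} = - \frac{3137177}{53}$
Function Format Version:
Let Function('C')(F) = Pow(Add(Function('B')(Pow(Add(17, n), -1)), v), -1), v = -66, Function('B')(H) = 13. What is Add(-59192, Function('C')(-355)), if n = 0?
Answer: Rational(-3137177, 53) ≈ -59192.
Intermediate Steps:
Function('C')(F) = Rational(-1, 53) (Function('C')(F) = Pow(Add(13, -66), -1) = Pow(-53, -1) = Rational(-1, 53))
Add(-59192, Function('C')(-355)) = Add(-59192, Rational(-1, 53)) = Rational(-3137177, 53)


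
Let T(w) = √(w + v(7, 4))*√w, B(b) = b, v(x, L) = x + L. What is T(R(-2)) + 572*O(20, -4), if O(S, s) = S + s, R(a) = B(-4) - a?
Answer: 9152 + 3*I*√2 ≈ 9152.0 + 4.2426*I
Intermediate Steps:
v(x, L) = L + x
R(a) = -4 - a
T(w) = √w*√(11 + w) (T(w) = √(w + (4 + 7))*√w = √(w + 11)*√w = √(11 + w)*√w = √w*√(11 + w))
T(R(-2)) + 572*O(20, -4) = √(-4 - 1*(-2))*√(11 + (-4 - 1*(-2))) + 572*(20 - 4) = √(-4 + 2)*√(11 + (-4 + 2)) + 572*16 = √(-2)*√(11 - 2) + 9152 = (I*√2)*√9 + 9152 = (I*√2)*3 + 9152 = 3*I*√2 + 9152 = 9152 + 3*I*√2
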